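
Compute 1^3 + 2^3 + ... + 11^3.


This power sum has a closed form given by Faulhaber's formula
sum_{k=1}^{m} k^p = (1 / (p + 1)) * sum_{j=0}^{p} C(p + 1, j) B_j m^(p + 1 - j),
but for small m direct computation is fastest:
1 + 8 + 27 + 64 + 125 + 216 + 343 + 512 + 729 + 1000 + 1331 = 4356.

4356


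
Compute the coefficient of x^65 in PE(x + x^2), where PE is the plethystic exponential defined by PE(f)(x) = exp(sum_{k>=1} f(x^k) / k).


With f(x) = x + x^2, the exponent is sum_{k>=1} (x^k + x^(2k)) / k = -ln(1 - x) - ln(1 - x^2). Exponentiating:
PE(x + x^2) = 1 / ((1 - x)(1 - x^2)).
This is the generating function for partitions of n into parts of size 1 or 2. The number of 2's can be any j in 0..32, and the rest are 1's, so
[x^65] = floor(65/2) + 1 = 33.

33


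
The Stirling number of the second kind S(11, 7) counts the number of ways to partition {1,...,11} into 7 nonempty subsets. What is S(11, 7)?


Using the explicit formula S(n,k) = (1/k!) sum_{j=0}^{k} (-1)^(k-j) C(k,j) j^n:
S(11, 7) = 63987
Equivalently, S(n,k) is n! times the coefficient of x^n in the EGF (e^x - 1)^k / k!.

63987


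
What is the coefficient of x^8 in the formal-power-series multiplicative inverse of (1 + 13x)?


The inverse is 1/(1 + 13x). Apply the geometric identity 1/(1 - y) = sum_{k>=0} y^k with y = -13x:
1/(1 + 13x) = sum_{k>=0} (-13)^k x^k.
So the coefficient of x^8 is (-13)^8 = 815730721.

815730721


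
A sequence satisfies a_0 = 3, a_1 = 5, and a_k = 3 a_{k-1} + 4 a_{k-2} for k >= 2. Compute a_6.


The characteristic equation is t^2 - 3 t - 4 = 0, with roots r_1 = 4 and r_2 = -1 (so c_1 = r_1 + r_2, c_2 = -r_1 r_2 as required).
One can use the closed form a_n = A r_1^n + B r_2^n, but direct iteration is more reliable:
a_0 = 3, a_1 = 5, a_2 = 27, a_3 = 101, a_4 = 411, a_5 = 1637, a_6 = 6555.
So a_6 = 6555.

6555


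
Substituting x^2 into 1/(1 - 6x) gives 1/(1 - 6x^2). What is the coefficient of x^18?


The coefficient of x^(2m) in 1/(1 - 6x^2) is 6^m.
With n = 18 = 2*9, the coefficient is 6^9 = 10077696.

10077696


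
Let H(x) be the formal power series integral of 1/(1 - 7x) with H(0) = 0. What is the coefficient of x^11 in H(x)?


1/(1 - 7x) = sum_{k>=0} 7^k x^k. Integrating termwise with H(0) = 0:
H(x) = sum_{k>=0} 7^k x^(k+1) / (k+1) = sum_{m>=1} 7^(m-1) x^m / m.
For m = 11: 7^10/11 = 282475249/11 = 282475249/11.

282475249/11


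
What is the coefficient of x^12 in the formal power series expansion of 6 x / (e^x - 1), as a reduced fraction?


The exponential generating function for Bernoulli numbers is
x / (e^x - 1) = sum_{k>=0} B_k x^k / k!.
So the coefficient of x^12 in 6 x / (e^x - 1) is 6 B_12 / 12!.
Computing: B_12 = -691/2730, 12! = 479001600, giving
6 * -691/2730 / 479001600 = -691/217945728000.

-691/217945728000


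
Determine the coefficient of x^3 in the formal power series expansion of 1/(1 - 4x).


The geometric series identity gives 1/(1 - c x) = sum_{k>=0} c^k x^k, so the coefficient of x^k is c^k.
Here c = 4 and k = 3.
Computing: 4^3 = 64

64


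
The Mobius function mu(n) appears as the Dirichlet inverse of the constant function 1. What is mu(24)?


24 has a squared prime factor, so mu(24) = 0.
Factorization reveals a repeated prime.

0


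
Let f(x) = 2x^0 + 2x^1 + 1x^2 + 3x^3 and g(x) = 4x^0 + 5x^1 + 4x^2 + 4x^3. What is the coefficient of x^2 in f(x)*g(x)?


Cauchy product at x^2:
2*4 + 2*5 + 1*4
= 22

22


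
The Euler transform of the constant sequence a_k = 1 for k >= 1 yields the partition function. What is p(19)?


The Euler transform converts the sequence a_k = 1 into the number of integer partitions.
Using the recurrence or dynamic programming:
p(19) = 490

490


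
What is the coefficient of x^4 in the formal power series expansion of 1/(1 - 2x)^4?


The general identity 1/(1 - c x)^r = sum_{k>=0} c^k C(k + r - 1, r - 1) x^k follows by substituting y = c x into 1/(1 - y)^r = sum_{k>=0} C(k + r - 1, r - 1) y^k.
For c = 2, r = 4, k = 4:
2^4 * C(7, 3) = 16 * 35 = 560.

560


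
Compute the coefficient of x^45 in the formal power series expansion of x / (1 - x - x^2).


Let f(x) = sum_{k>=0} a_k x^k. Multiplying f(x) * (1 - x - x^2) = x and matching coefficients gives a_0 = 0, a_1 = 1, and a_k = a_{k-1} + a_{k-2} for k >= 2. These are the Fibonacci numbers F_k.
Iterating from F_0 = 0, F_1 = 1:
F_0=0, F_1=1, F_2=1, F_3=2, F_4=3, F_5=5, F_6=8, F_7=13, F_8=21, F_9=34, ...
F_45 = 1134903170.

1134903170


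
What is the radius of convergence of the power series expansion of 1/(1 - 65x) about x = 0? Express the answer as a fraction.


Expanding 1/(1 - 65x) = sum_{k>=0} 65^k x^k, the series converges when |65x| < 1, i.e., |x| < 1/65.
So the radius of convergence is 1/65 = 1/65.

1/65


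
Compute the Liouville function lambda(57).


The Liouville function is lambda(k) = (-1)^Omega(k), where Omega(k) counts the prime factors of k with multiplicity.
Factoring: 57 = 3 * 19, so Omega(57) = 2.
lambda(57) = (-1)^2 = 1.

1


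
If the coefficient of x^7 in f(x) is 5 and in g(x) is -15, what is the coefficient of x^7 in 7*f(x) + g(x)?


Scalar multiplication scales coefficients: 7 * 5 = 35.
Then add the g coefficient: 35 + -15
= 20

20


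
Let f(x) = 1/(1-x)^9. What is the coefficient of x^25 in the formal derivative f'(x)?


Differentiate: d/dx [ 1/(1-x)^r ] = r / (1-x)^(r+1).
Here r = 9, so f'(x) = 9 / (1-x)^10.
The expansion of 1/(1-x)^(r+1) has coefficient of x^n equal to C(n+r, r).
So the coefficient of x^25 in f'(x) is
9 * C(34, 9) = 9 * 52451256 = 472061304

472061304


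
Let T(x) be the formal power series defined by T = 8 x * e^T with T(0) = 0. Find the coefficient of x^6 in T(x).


Apply the Lagrange inversion formula: if T = 8 x * phi(T) with phi(t) = e^t, then
[x^n] T = 8^n * (1/n) [t^(n-1)] phi(t)^n = 8^n * (1/n) [t^(n-1)] e^(n t) = 8^n * (1/n) * n^(n-1) / (n-1)! = 8^n * n^(n-1) / n!.
When c = 1 this is the Cayley count of rooted labeled trees on n vertices, divided by n!.
For n = 6: 8^6 * 6^5 / 6! = 262144 * 7776/720 = 14155776/5.

14155776/5


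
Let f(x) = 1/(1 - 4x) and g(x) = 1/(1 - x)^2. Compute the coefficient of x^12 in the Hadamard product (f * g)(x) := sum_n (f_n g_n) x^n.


f has coefficients f_k = 4^k. For g = 1/(1 - x)^2 the coefficient is g_k = C(k + 1, 1) = k + 1. The Hadamard coefficient is (f * g)_k = 4^k * (k + 1).
For k = 12: 4^12 * 13 = 16777216 * 13 = 218103808.

218103808


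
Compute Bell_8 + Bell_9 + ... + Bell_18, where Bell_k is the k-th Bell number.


Recall Bell_k counts set partitions of a k-set (with Bell_0 = 1 by convention).
Bell_8 through Bell_18: 4140, 21147, 115975, 678570, 4213597, 27644437, 190899322, 1382958545, 10480142147, 82864869804, 682076806159
Sum = 4140 + 21147 + 115975 + 678570 + 4213597 + 27644437 + 190899322 + 1382958545 + 10480142147 + 82864869804 + 682076806159 = 777028353843.

777028353843


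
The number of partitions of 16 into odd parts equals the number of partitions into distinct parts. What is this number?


Computing partitions of 16 into odd parts (1, 3, 5, ...):
Using the generating function prod_{k>=0} 1/(1-x^(2k+1)),
the count is 32

32


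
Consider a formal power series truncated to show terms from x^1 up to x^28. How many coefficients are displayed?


From x^1 to x^28 inclusive, the count is 28 - 1 + 1 = 28.

28


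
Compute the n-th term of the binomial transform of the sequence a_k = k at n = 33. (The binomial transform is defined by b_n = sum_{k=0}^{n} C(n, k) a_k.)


With a_k = k, b_n = sum_{k=0}^{n} C(n, k) k. Using k * C(n, k) = n * C(n-1, k-1) gives b_n = n * sum_{k>=1} C(n-1, k-1) = n * 2^(n-1).
For n = 33: 33 * 2^32 = 33 * 4294967296 = 141733920768.

141733920768


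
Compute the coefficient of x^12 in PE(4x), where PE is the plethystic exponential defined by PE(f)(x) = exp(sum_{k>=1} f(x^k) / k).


With f(x) = 4x, the exponent is sum_{k>=1} 4 x^k / k = 4 * (-ln(1 - x)). Exponentiating:
PE(4x) = exp(-4 ln(1 - x)) = 1/(1 - x)^4.
By the negative binomial expansion, [x^n] 1/(1 - x)^4 = C(n + 3, 3).
For n = 12: C(15, 3) = 455.

455


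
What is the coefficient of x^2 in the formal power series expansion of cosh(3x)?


The Maclaurin series is cosh(t) = sum_{m>=0} t^(2m) / (2m)!, so substituting t = 3x, only even powers of x are nonzero, with coefficient of x^(2m) equal to 3^(2m) / (2m)!.
For x^2 the coefficient is 3^2/2! = 9/2 = 9/2.

9/2


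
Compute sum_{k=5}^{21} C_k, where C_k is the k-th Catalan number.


C_5 through C_21: 42, 132, 429, 1430, 4862, 16796, 58786, 208012, 742900, 2674440, 9694845, 35357670, 129644790, 477638700, 1767263190, 6564120420, 24466267020
Sum = 42 + 132 + 429 + 1430 + 4862 + 16796 + 58786 + 208012 + 742900 + 2674440 + 9694845 + 35357670 + 129644790 + 477638700 + 1767263190 + 6564120420 + 24466267020
= 33453694464

33453694464


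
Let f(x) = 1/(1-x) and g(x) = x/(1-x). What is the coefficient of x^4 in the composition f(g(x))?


First simplify the composition: f(g(x)) = 1/(1 - x/(1-x)) = (1-x)/((1-x) - x) = (1-x)/(1-2x).
Now extract the coefficient. Write (1-x)/(1-2x) = 1/(1-2x) - x/(1-2x).
The coefficient of x^n in 1/(1-2x) is 2^n, and in x/(1-2x) is 2^(n-1) (for n >= 1).
So the coefficient of x^4 is 2^4 - 2^3 = 16 - 8 = 8.

8


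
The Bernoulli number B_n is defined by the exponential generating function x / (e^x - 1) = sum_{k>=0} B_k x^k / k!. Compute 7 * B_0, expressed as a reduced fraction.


Bernoulli numbers can also be computed recursively via B_0 = 1 and sum_{j=0}^{m} C(m+1, j) B_j = 0 for m >= 1. Odd-index Bernoulli numbers vanish for k >= 3.
Computing B_0 = 1, so 7 * B_0 = 7 * 1 = 7.

7


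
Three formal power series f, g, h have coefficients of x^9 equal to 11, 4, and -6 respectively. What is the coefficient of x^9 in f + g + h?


Series addition is componentwise:
11 + 4 + -6
= 9

9


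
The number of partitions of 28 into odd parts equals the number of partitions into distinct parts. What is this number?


Computing partitions of 28 into odd parts (1, 3, 5, ...):
Using the generating function prod_{k>=0} 1/(1-x^(2k+1)),
the count is 222

222


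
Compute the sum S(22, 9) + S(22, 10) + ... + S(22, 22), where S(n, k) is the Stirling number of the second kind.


By definition, S(n, k) counts partitions of an n-set into exactly k nonempty blocks.
Computing row n = 22 for k = 9..22:
S(22, k): 1241963303533920, 835143799377954, 366282500870286, 108823356051137, 22496861868481, 3295165281331, 345615943200, 26046574004, 1404142047, 53374629, 1389850, 23485, 231, 1
Sum = 2578378108430556.

2578378108430556


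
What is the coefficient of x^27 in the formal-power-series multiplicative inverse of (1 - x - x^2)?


Let the inverse be f(x) = sum_{k>=0} a_k x^k. From f(x) * (1 - x - x^2) = 1 and matching coefficients:
 x^0: a_0 = 1.
 x^1: a_1 - a_0 = 0, so a_1 = 1.
 x^k (k >= 2): a_k - a_{k-1} - a_{k-2} = 0, i.e. a_k = a_{k-1} + a_{k-2}.
This is the Fibonacci-type recurrence shifted so that a_0 = a_1 = 1.
Iterating: a_0=1, a_1=1, a_2=2, a_3=3, a_4=5, a_5=8, a_6=13, a_7=21, a_8=34, a_9=55, ...
a_27 = 317811.

317811


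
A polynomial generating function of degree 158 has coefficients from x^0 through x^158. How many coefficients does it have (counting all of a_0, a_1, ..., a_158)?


A polynomial of degree 158 takes the form a_0 + a_1 x + ... + a_158 x^158.
The number of coefficients is 158 + 1 = 159.

159


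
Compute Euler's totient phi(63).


phi(n) counts integers in [1, n] coprime to n. Using the multiplicative formula phi(n) = n * prod_{p | n} (1 - 1/p):
63 = 3^2 * 7, so
phi(63) = 63 * (1 - 1/3) * (1 - 1/7) = 36.

36


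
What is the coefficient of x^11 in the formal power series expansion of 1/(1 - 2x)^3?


The general identity 1/(1 - c x)^r = sum_{k>=0} c^k C(k + r - 1, r - 1) x^k follows by substituting y = c x into 1/(1 - y)^r = sum_{k>=0} C(k + r - 1, r - 1) y^k.
For c = 2, r = 3, k = 11:
2^11 * C(13, 2) = 2048 * 78 = 159744.

159744


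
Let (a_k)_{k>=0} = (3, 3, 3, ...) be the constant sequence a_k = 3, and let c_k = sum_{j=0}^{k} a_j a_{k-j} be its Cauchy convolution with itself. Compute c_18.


Since a_j = 3 for all j >= 0, the convolution sum becomes
c_k = sum_{j=0}^{k} 3 * 3 = 9 * (k + 1).
Equivalently, the generating function of (a_k) is 3/(1 - x) and its square is 9/(1 - x)^2 = sum_{k>=0} 9(k + 1) x^k.
For k = 18: 9 * 19 = 171.

171


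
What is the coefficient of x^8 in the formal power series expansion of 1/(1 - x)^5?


The negative binomial / multiset identity is
1/(1 - x)^r = sum_{k>=0} C(k + r - 1, r - 1) x^k.
Here r = 5 and k = 8, so the coefficient is
C(8 + 4, 4) = C(12, 4)
= 495

495


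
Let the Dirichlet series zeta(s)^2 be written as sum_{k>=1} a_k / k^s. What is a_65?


The Dirichlet convolution of the constant function 1 with itself gives (1 * 1)(k) = sum_{d | k} 1 = d(k), the number of positive divisors of k.
Since zeta(s) = sum_{k>=1} 1/k^s, we have zeta(s)^2 = sum_{k>=1} d(k)/k^s, so a_k = d(k).
For k = 65: the divisors are 1, 5, 13, 65.
Count = 4.

4


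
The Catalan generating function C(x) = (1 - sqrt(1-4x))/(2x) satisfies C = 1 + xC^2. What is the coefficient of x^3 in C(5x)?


Substituting x -> 5x scales the n-th coefficient by 5^n, so [x^3] C(5x) = 5^3 * C_3.
C_3 = C(2*3, 3)/(4) = 20/4 = 5.
So 5^3 * 5 = 125 * 5 = 625.

625


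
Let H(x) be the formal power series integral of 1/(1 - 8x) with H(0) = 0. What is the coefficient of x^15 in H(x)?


1/(1 - 8x) = sum_{k>=0} 8^k x^k. Integrating termwise with H(0) = 0:
H(x) = sum_{k>=0} 8^k x^(k+1) / (k+1) = sum_{m>=1} 8^(m-1) x^m / m.
For m = 15: 8^14/15 = 4398046511104/15 = 4398046511104/15.

4398046511104/15


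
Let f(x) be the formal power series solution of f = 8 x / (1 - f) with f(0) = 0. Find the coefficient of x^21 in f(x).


Apply Lagrange inversion: f = 8 x * phi(f) with phi(t) = 1/(1 - t), so
[x^n] f = 8^n * (1/n) [t^(n-1)] phi(t)^n = 8^n * (1/n) [t^(n-1)] (1 - t)^(-n) = 8^n * (1/n) C(2n - 2, n - 1) = 8^n * C_{n-1}.
For n = 21: C_20 = C(40, 20) / 21 = 137846528820/21 = 6564120420.
With the 8^21 = 9223372036854775808 factor, the coefficient is 9223372036854775808 * 6564120420 = 60543324728375426455814799360.

60543324728375426455814799360


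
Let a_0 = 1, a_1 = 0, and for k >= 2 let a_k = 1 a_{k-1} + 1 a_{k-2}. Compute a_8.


Iterating the recurrence forward:
a_0 = 1
a_1 = 0
a_2 = 1*0 + 1*1 = 1
a_3 = 1*1 + 1*0 = 1
a_4 = 1*1 + 1*1 = 2
a_5 = 1*2 + 1*1 = 3
a_6 = 1*3 + 1*2 = 5
a_7 = 1*5 + 1*3 = 8
a_8 = 1*8 + 1*5 = 13
So a_8 = 13.

13


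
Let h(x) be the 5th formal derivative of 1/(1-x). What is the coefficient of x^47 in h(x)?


Differentiating 5 times: d^5/dx^5 [1/(1-x)] = 5!/(1-x)^6.
The expansion 1/(1-x)^6 = sum_{k>=0} C(k+5, 5) x^k, so the coefficient of x^n in 5!/(1-x)^6 is 5! * C(n+5, 5).
For n = 47: 120 * C(52, 5) = 120 * 2598960 = 311875200

311875200


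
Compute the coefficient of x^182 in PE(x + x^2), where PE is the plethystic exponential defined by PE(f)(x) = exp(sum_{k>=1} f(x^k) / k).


With f(x) = x + x^2, the exponent is sum_{k>=1} (x^k + x^(2k)) / k = -ln(1 - x) - ln(1 - x^2). Exponentiating:
PE(x + x^2) = 1 / ((1 - x)(1 - x^2)).
This is the generating function for partitions of n into parts of size 1 or 2. The number of 2's can be any j in 0..91, and the rest are 1's, so
[x^182] = floor(182/2) + 1 = 92.

92


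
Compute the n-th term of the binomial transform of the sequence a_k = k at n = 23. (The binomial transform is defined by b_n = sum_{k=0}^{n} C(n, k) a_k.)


With a_k = k, b_n = sum_{k=0}^{n} C(n, k) k. Using k * C(n, k) = n * C(n-1, k-1) gives b_n = n * sum_{k>=1} C(n-1, k-1) = n * 2^(n-1).
For n = 23: 23 * 2^22 = 23 * 4194304 = 96468992.

96468992


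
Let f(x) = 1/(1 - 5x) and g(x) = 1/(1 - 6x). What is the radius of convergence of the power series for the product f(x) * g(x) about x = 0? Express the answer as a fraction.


The radius of 1/(1 - 5x) is 1/5 (nearest singularity at x = 1/5), and the radius of 1/(1 - 6x) is 1/6.
The product f(x)*g(x) = 1/((1 - 5x)(1 - 6x)) has singularities at both 1/5 and 1/6, so its radius of convergence is the distance to the nearest one:
min(1/5, 1/6) = 1/6.

1/6


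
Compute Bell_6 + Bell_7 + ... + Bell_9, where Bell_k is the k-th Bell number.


Recall Bell_k counts set partitions of a k-set (with Bell_0 = 1 by convention).
Bell_6 through Bell_9: 203, 877, 4140, 21147
Sum = 203 + 877 + 4140 + 21147 = 26367.

26367


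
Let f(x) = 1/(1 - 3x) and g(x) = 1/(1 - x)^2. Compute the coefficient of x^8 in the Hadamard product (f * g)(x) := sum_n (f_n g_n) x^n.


f has coefficients f_k = 3^k. For g = 1/(1 - x)^2 the coefficient is g_k = C(k + 1, 1) = k + 1. The Hadamard coefficient is (f * g)_k = 3^k * (k + 1).
For k = 8: 3^8 * 9 = 6561 * 9 = 59049.

59049


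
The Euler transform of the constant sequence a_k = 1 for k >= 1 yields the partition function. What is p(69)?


The Euler transform converts the sequence a_k = 1 into the number of integer partitions.
Using the recurrence or dynamic programming:
p(69) = 3554345

3554345


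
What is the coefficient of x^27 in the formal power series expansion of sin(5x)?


The Maclaurin series is sin(t) = sum_{k>=0} (-1)^k t^(2k+1) / (2k+1)!, so substituting t = 5x, only odd powers of x are nonzero, with coefficient of x^(2k+1) equal to (-1)^k 5^(2k+1) / (2k+1)!.
Write 27 = 2*13 + 1, giving the coefficient (-1)^13 * 5^27 / 27! = -7450580596923828125/10888869450418352160768000000 = -476837158203125/696887644826774538289152.

-476837158203125/696887644826774538289152


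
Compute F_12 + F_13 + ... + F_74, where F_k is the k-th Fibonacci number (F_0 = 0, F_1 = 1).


Use the identity sum_{k=0}^{N} F_k = F_{N+2} - 1 (which follows from F_{k+2} - F_{k+1} = F_k). Then
sum_{k=12}^{74} F_k = (F_{76} - 1) - (F_{13} - 1) = F_{76} - F_{13}.
Computing: F_{76} = 3416454622906707, F_{13} = 233, so
Sum = 3416454622906707 - 233 = 3416454622906474.

3416454622906474


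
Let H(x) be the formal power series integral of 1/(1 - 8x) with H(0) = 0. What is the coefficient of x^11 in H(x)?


1/(1 - 8x) = sum_{k>=0} 8^k x^k. Integrating termwise with H(0) = 0:
H(x) = sum_{k>=0} 8^k x^(k+1) / (k+1) = sum_{m>=1} 8^(m-1) x^m / m.
For m = 11: 8^10/11 = 1073741824/11 = 1073741824/11.

1073741824/11


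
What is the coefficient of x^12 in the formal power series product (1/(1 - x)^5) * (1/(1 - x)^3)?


Combine the factors: (1/(1 - x)^5) * (1/(1 - x)^3) = 1/(1 - x)^8.
Then use 1/(1 - x)^r = sum_{k>=0} C(k + r - 1, r - 1) x^k with r = 8 and k = 12:
C(19, 7) = 50388.

50388


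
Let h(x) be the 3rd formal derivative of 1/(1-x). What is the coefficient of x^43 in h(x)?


Differentiating 3 times: d^3/dx^3 [1/(1-x)] = 3!/(1-x)^4.
The expansion 1/(1-x)^4 = sum_{k>=0} C(k+3, 3) x^k, so the coefficient of x^n in 3!/(1-x)^4 is 3! * C(n+3, 3).
For n = 43: 6 * C(46, 3) = 6 * 15180 = 91080

91080


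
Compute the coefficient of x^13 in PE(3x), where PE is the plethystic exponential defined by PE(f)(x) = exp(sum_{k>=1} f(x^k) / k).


With f(x) = 3x, the exponent is sum_{k>=1} 3 x^k / k = 3 * (-ln(1 - x)). Exponentiating:
PE(3x) = exp(-3 ln(1 - x)) = 1/(1 - x)^3.
By the negative binomial expansion, [x^n] 1/(1 - x)^3 = C(n + 2, 2).
For n = 13: C(15, 2) = 105.

105


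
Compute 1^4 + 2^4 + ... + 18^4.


This power sum has a closed form given by Faulhaber's formula
sum_{k=1}^{m} k^p = (1 / (p + 1)) * sum_{j=0}^{p} C(p + 1, j) B_j m^(p + 1 - j),
but for small m direct computation is fastest:
1 + 16 + 81 + 256 + 625 + 1296 + 2401 + 4096 + 6561 + 10000 + 14641 + 20736 + 28561 + 38416 + 50625 + 65536 + 83521 + 104976 = 432345.

432345


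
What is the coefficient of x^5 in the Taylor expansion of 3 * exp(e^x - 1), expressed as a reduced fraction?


exp(e^x - 1) = sum_{k>=0} Bell_k x^k / k!, where Bell_k is the k-th Bell number.
So the coefficient of x^5 is 3 * Bell_5 / 5!.
Computing: Bell_5 = 52 and 5! = 120, giving
3 * 52/120 = 13/10.

13/10


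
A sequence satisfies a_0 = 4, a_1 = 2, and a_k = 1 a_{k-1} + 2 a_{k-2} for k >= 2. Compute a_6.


The characteristic equation is t^2 - 1 t - 2 = 0, with roots r_1 = 2 and r_2 = -1 (so c_1 = r_1 + r_2, c_2 = -r_1 r_2 as required).
One can use the closed form a_n = A r_1^n + B r_2^n, but direct iteration is more reliable:
a_0 = 4, a_1 = 2, a_2 = 10, a_3 = 14, a_4 = 34, a_5 = 62, a_6 = 130.
So a_6 = 130.

130


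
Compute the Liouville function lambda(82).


The Liouville function is lambda(k) = (-1)^Omega(k), where Omega(k) counts the prime factors of k with multiplicity.
Factoring: 82 = 2 * 41, so Omega(82) = 2.
lambda(82) = (-1)^2 = 1.

1


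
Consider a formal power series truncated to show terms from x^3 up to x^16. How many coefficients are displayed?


From x^3 to x^16 inclusive, the count is 16 - 3 + 1 = 14.

14


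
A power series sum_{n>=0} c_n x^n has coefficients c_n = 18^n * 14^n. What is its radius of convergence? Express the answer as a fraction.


By the root test (Cauchy-Hadamard), the radius is R = 1 / limsup_n |c_n|^(1/n).
Here |c_n|^(1/n) = (18^n * 14^n)^(1/n) = 18 * 14 = 252 for all n.
So R = 1/252 = 1/252.

1/252


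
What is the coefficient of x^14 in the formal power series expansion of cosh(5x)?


The Maclaurin series is cosh(t) = sum_{m>=0} t^(2m) / (2m)!, so substituting t = 5x, only even powers of x are nonzero, with coefficient of x^(2m) equal to 5^(2m) / (2m)!.
For x^14 the coefficient is 5^14/14! = 6103515625/87178291200 = 244140625/3487131648.

244140625/3487131648


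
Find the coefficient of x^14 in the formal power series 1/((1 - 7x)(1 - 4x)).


By partial fractions or Cauchy convolution:
The coefficient equals sum_{k=0}^{14} 7^k * 4^(14-k).
= 1582162589373

1582162589373


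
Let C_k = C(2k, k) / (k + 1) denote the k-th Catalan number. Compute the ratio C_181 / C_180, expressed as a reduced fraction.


Using C_k = (2k)! / (k! (k+1)!), the ratio C_{k+1}/C_k simplifies to
C_{k+1}/C_k = [(2k+2)! / ((k+1)! (k+2)!)] * [k! (k+1)! / (2k)!]
 = (2k+2)(2k+1) / ((k+1)(k+2)) = 2(2k+1) / (k+2).
For k = 180: 2(2*180 + 1) / (180 + 2) = 722/182 = 361/91.

361/91


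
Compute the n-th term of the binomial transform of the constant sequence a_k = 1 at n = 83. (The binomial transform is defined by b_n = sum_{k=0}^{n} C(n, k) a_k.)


With a_k = 1 for all k, b_n = sum_{k=0}^{n} C(n, k) = 2^n by the binomial theorem.
For n = 83: 2^83 = 9671406556917033397649408.

9671406556917033397649408


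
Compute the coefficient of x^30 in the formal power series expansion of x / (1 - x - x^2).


Let f(x) = sum_{k>=0} a_k x^k. Multiplying f(x) * (1 - x - x^2) = x and matching coefficients gives a_0 = 0, a_1 = 1, and a_k = a_{k-1} + a_{k-2} for k >= 2. These are the Fibonacci numbers F_k.
Iterating from F_0 = 0, F_1 = 1:
F_0=0, F_1=1, F_2=1, F_3=2, F_4=3, F_5=5, F_6=8, F_7=13, F_8=21, F_9=34, ...
F_30 = 832040.

832040


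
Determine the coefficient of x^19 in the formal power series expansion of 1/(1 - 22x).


The geometric series identity gives 1/(1 - c x) = sum_{k>=0} c^k x^k, so the coefficient of x^k is c^k.
Here c = 22 and k = 19.
Computing: 22^19 = 32064977213018365645815808

32064977213018365645815808


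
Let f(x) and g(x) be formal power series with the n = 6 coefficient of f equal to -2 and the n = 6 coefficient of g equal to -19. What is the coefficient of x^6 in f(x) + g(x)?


Addition of formal power series is termwise.
The coefficient of x^6 in f + g = -2 + -19
= -21

-21


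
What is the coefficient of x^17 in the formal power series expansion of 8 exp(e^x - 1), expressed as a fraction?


exp(e^x - 1) is the exponential generating function for the Bell numbers Bell_k: exp(e^x - 1) = sum_{k>=0} Bell_k x^k / k!.
So the coefficient of x^17 in 8 exp(e^x - 1) is 8 Bell_17 / 17!.
Computing: Bell_17 = 82864869804 and 17! = 355687428096000, giving
8 * 82864869804/355687428096000 = 255755771/137225088000.

255755771/137225088000


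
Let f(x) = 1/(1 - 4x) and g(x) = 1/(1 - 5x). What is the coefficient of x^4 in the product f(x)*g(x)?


The coefficient of x^n in f*g is the Cauchy product: sum_{k=0}^{n} a^k * b^(n-k).
With a=4, b=5, n=4:
sum_{k=0}^{4} 4^k * 5^(4-k)
= 2101

2101


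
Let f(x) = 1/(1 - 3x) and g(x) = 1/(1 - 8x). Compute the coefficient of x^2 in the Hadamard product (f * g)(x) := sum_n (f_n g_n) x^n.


f has coefficients f_k = 3^k and g has coefficients g_k = 8^k, so the Hadamard product has coefficient (f*g)_k = 3^k * 8^k = 24^k.
For k = 2: 24^2 = 576.

576


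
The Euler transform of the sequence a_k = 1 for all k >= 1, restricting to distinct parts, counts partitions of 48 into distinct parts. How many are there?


Partitions of 48 into distinct parts can be computed via generating function.
Product (1+x)(1+x^2)(1+x^3)...
The coefficient of x^48 = 2910

2910


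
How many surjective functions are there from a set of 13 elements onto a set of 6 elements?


By inclusion-exclusion on which target elements are missed, the number of surjections from an n-set onto a k-set is
surj(n, k) = sum_{j=0}^{k} (-1)^j C(k, j) (k - j)^n.
Equivalently surj(n, k) = k! * S(n, k), where S(n, k) is the Stirling number of the second kind.
For n = 13, k = 6:
S(13, 6) = 9321312, so
surj = 6! * 9321312 = 720 * 9321312 = 6711344640.

6711344640


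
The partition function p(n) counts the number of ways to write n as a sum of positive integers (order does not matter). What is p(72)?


Using the generating function prod_{k>=1} 1/(1-x^k), we compute p(72).
By dynamic programming over parts 1 through 72:
p(72) = 5392783

5392783


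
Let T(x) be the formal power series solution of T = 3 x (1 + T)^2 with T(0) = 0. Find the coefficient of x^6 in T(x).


Apply the Lagrange inversion formula: if T = 3 x * phi(T) with phi(t) = (1 + t)^2, then [x^n] T = 3^n * (1/n) [t^(n-1)] phi(t)^n = 3^n * (1/n) [t^(n-1)] (1 + t)^(2n) = 3^n * (1/n) C(2n, n-1).
Using the identity C(2n, n-1) = C(2n, n) * n / (n+1), the unscaled factor equals C(2n, n) / (n+1) = C_n, the n-th Catalan number.
For n = 6: C_6 = C(12, 6) / 7 = 924/7 = 132.
With the 3^6 = 729 factor, the coefficient is 729 * 132 = 96228.

96228


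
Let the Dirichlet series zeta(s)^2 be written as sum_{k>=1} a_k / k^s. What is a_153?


The Dirichlet convolution of the constant function 1 with itself gives (1 * 1)(k) = sum_{d | k} 1 = d(k), the number of positive divisors of k.
Since zeta(s) = sum_{k>=1} 1/k^s, we have zeta(s)^2 = sum_{k>=1} d(k)/k^s, so a_k = d(k).
For k = 153: the divisors are 1, 3, 9, 17, 51, 153.
Count = 6.

6


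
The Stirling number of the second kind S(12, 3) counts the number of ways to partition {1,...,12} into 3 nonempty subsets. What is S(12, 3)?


Using the explicit formula S(n,k) = (1/k!) sum_{j=0}^{k} (-1)^(k-j) C(k,j) j^n:
S(12, 3) = 86526
Equivalently, S(n,k) is n! times the coefficient of x^n in the EGF (e^x - 1)^k / k!.

86526


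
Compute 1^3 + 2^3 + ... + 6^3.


This power sum has a closed form given by Faulhaber's formula
sum_{k=1}^{m} k^p = (1 / (p + 1)) * sum_{j=0}^{p} C(p + 1, j) B_j m^(p + 1 - j),
but for small m direct computation is fastest:
1 + 8 + 27 + 64 + 125 + 216 = 441.

441


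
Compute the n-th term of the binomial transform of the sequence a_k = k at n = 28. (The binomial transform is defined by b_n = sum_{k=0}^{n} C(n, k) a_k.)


With a_k = k, b_n = sum_{k=0}^{n} C(n, k) k. Using k * C(n, k) = n * C(n-1, k-1) gives b_n = n * sum_{k>=1} C(n-1, k-1) = n * 2^(n-1).
For n = 28: 28 * 2^27 = 28 * 134217728 = 3758096384.

3758096384


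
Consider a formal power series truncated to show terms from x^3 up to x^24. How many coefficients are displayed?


From x^3 to x^24 inclusive, the count is 24 - 3 + 1 = 22.

22


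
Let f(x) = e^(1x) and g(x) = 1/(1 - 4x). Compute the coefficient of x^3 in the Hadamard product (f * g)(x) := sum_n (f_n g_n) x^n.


Expanding: f_k = 1^k/k! (from e^(1x)) and g_k = 4^k (from 1/(1 - 4x)). So the Hadamard coefficient (f * g)_k = 1^k 4^k / k! = (4)^k / k!.
For k = 3: 4^3/3! = 64/6 = 32/3.

32/3


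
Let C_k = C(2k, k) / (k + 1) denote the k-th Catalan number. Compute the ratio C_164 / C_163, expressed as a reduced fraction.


Using C_k = (2k)! / (k! (k+1)!), the ratio C_{k+1}/C_k simplifies to
C_{k+1}/C_k = [(2k+2)! / ((k+1)! (k+2)!)] * [k! (k+1)! / (2k)!]
 = (2k+2)(2k+1) / ((k+1)(k+2)) = 2(2k+1) / (k+2).
For k = 163: 2(2*163 + 1) / (163 + 2) = 654/165 = 218/55.

218/55


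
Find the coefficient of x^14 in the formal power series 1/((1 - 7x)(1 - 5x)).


By partial fractions or Cauchy convolution:
The coefficient equals sum_{k=0}^{14} 7^k * 5^(14-k).
= 2358521965909

2358521965909


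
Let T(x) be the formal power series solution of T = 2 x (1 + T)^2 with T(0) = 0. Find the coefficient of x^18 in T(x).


Apply the Lagrange inversion formula: if T = 2 x * phi(T) with phi(t) = (1 + t)^2, then [x^n] T = 2^n * (1/n) [t^(n-1)] phi(t)^n = 2^n * (1/n) [t^(n-1)] (1 + t)^(2n) = 2^n * (1/n) C(2n, n-1).
Using the identity C(2n, n-1) = C(2n, n) * n / (n+1), the unscaled factor equals C(2n, n) / (n+1) = C_n, the n-th Catalan number.
For n = 18: C_18 = C(36, 18) / 19 = 9075135300/19 = 477638700.
With the 2^18 = 262144 factor, the coefficient is 262144 * 477638700 = 125210119372800.

125210119372800


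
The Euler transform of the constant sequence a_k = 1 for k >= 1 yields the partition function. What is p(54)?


The Euler transform converts the sequence a_k = 1 into the number of integer partitions.
Using the recurrence or dynamic programming:
p(54) = 386155

386155


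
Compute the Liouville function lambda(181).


The Liouville function is lambda(k) = (-1)^Omega(k), where Omega(k) counts the prime factors of k with multiplicity.
Factoring: 181 = 181, so Omega(181) = 1.
lambda(181) = (-1)^1 = -1.

-1


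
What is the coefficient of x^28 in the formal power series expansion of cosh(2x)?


The Maclaurin series is cosh(t) = sum_{m>=0} t^(2m) / (2m)!, so substituting t = 2x, only even powers of x are nonzero, with coefficient of x^(2m) equal to 2^(2m) / (2m)!.
For x^28 the coefficient is 2^28/28! = 268435456/304888344611713860501504000000 = 8/9086380738369043484375.

8/9086380738369043484375


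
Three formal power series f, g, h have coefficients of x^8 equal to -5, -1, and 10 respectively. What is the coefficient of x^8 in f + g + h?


Series addition is componentwise:
-5 + -1 + 10
= 4

4


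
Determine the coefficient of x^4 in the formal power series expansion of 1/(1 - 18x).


The geometric series identity gives 1/(1 - c x) = sum_{k>=0} c^k x^k, so the coefficient of x^k is c^k.
Here c = 18 and k = 4.
Computing: 18^4 = 104976

104976


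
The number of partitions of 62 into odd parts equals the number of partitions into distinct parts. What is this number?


Computing partitions of 62 into odd parts (1, 3, 5, ...):
Using the generating function prod_{k>=0} 1/(1-x^(2k+1)),
the count is 13394

13394


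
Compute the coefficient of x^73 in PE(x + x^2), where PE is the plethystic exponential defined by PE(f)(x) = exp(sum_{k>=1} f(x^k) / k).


With f(x) = x + x^2, the exponent is sum_{k>=1} (x^k + x^(2k)) / k = -ln(1 - x) - ln(1 - x^2). Exponentiating:
PE(x + x^2) = 1 / ((1 - x)(1 - x^2)).
This is the generating function for partitions of n into parts of size 1 or 2. The number of 2's can be any j in 0..36, and the rest are 1's, so
[x^73] = floor(73/2) + 1 = 37.

37


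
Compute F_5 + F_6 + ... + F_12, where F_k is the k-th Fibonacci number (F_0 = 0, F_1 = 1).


Use the identity sum_{k=0}^{N} F_k = F_{N+2} - 1 (which follows from F_{k+2} - F_{k+1} = F_k). Then
sum_{k=5}^{12} F_k = (F_{14} - 1) - (F_{6} - 1) = F_{14} - F_{6}.
Computing: F_{14} = 377, F_{6} = 8, so
Sum = 377 - 8 = 369.

369


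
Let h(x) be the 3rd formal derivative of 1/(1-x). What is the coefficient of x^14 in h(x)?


Differentiating 3 times: d^3/dx^3 [1/(1-x)] = 3!/(1-x)^4.
The expansion 1/(1-x)^4 = sum_{k>=0} C(k+3, 3) x^k, so the coefficient of x^n in 3!/(1-x)^4 is 3! * C(n+3, 3).
For n = 14: 6 * C(17, 3) = 6 * 680 = 4080

4080


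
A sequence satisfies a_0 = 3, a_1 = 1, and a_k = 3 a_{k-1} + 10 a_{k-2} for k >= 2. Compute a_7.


The characteristic equation is t^2 - 3 t - 10 = 0, with roots r_1 = 5 and r_2 = -2 (so c_1 = r_1 + r_2, c_2 = -r_1 r_2 as required).
One can use the closed form a_n = A r_1^n + B r_2^n, but direct iteration is more reliable:
a_0 = 3, a_1 = 1, a_2 = 33, a_3 = 109, a_4 = 657, a_5 = 3061, a_6 = 15753, a_7 = 77869.
So a_7 = 77869.

77869


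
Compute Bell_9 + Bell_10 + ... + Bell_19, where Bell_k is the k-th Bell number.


Recall Bell_k counts set partitions of a k-set (with Bell_0 = 1 by convention).
Bell_9 through Bell_19: 21147, 115975, 678570, 4213597, 27644437, 190899322, 1382958545, 10480142147, 82864869804, 682076806159, 5832742205057
Sum = 21147 + 115975 + 678570 + 4213597 + 27644437 + 190899322 + 1382958545 + 10480142147 + 82864869804 + 682076806159 + 5832742205057 = 6609770554760.

6609770554760


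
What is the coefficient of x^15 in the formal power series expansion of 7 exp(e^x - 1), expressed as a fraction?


exp(e^x - 1) is the exponential generating function for the Bell numbers Bell_k: exp(e^x - 1) = sum_{k>=0} Bell_k x^k / k!.
So the coefficient of x^15 in 7 exp(e^x - 1) is 7 Bell_15 / 15!.
Computing: Bell_15 = 1382958545 and 15! = 1307674368000, giving
7 * 1382958545/1307674368000 = 276591709/37362124800.

276591709/37362124800


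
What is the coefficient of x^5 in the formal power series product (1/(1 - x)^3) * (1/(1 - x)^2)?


Combine the factors: (1/(1 - x)^3) * (1/(1 - x)^2) = 1/(1 - x)^5.
Then use 1/(1 - x)^r = sum_{k>=0} C(k + r - 1, r - 1) x^k with r = 5 and k = 5:
C(9, 4) = 126.

126


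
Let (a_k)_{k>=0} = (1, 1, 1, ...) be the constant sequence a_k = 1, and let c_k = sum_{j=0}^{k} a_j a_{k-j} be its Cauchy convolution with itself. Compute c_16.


Since a_j = 1 for all j >= 0, the convolution sum becomes
c_k = sum_{j=0}^{k} 1 * 1 = 1 * (k + 1).
Equivalently, the generating function of (a_k) is 1/(1 - x) and its square is 1/(1 - x)^2 = sum_{k>=0} 1(k + 1) x^k.
For k = 16: 1 * 17 = 17.

17


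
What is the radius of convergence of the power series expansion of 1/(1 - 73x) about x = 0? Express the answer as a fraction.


Expanding 1/(1 - 73x) = sum_{k>=0} 73^k x^k, the series converges when |73x| < 1, i.e., |x| < 1/73.
So the radius of convergence is 1/73 = 1/73.

1/73


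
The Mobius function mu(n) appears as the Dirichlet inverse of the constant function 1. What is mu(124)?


124 has a squared prime factor, so mu(124) = 0.
Factorization reveals a repeated prime.

0


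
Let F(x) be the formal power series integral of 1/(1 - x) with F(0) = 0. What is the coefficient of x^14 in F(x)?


1/(1 - x) = sum_{k>=0} x^k. Integrating termwise and using F(0) = 0 gives
F(x) = sum_{k>=0} x^(k+1) / (k+1) = sum_{m>=1} x^m / m = -ln(1 - x).
So the coefficient of x^14 is 1/14 = 1/14.

1/14


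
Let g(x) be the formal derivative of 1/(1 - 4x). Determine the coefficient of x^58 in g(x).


Differentiate termwise: d/dx sum_{k>=0} 4^k x^k = sum_{k>=1} k 4^k x^(k-1) = sum_{j>=0} (j+1) 4^(j+1) x^j.
Equivalently, d/dx [1/(1 - 4x)] = 4/(1 - 4x)^2.
For j = 58: 59 * 4^59 = 59 * 332306998946228968225951765070086144 = 19606112937827509125331154139135082496.

19606112937827509125331154139135082496


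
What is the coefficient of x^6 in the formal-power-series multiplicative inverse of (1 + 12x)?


The inverse is 1/(1 + 12x). Apply the geometric identity 1/(1 - y) = sum_{k>=0} y^k with y = -12x:
1/(1 + 12x) = sum_{k>=0} (-12)^k x^k.
So the coefficient of x^6 is (-12)^6 = 2985984.

2985984


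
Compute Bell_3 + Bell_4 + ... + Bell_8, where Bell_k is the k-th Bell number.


Recall Bell_k counts set partitions of a k-set (with Bell_0 = 1 by convention).
Bell_3 through Bell_8: 5, 15, 52, 203, 877, 4140
Sum = 5 + 15 + 52 + 203 + 877 + 4140 = 5292.

5292


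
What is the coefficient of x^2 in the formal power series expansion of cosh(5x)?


The Maclaurin series is cosh(t) = sum_{m>=0} t^(2m) / (2m)!, so substituting t = 5x, only even powers of x are nonzero, with coefficient of x^(2m) equal to 5^(2m) / (2m)!.
For x^2 the coefficient is 5^2/2! = 25/2 = 25/2.

25/2


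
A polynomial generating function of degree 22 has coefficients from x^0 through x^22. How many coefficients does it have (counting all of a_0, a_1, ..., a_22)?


A polynomial of degree 22 takes the form a_0 + a_1 x + ... + a_22 x^22.
The number of coefficients is 22 + 1 = 23.

23


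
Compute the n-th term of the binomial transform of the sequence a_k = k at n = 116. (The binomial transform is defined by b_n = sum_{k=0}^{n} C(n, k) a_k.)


With a_k = k, b_n = sum_{k=0}^{n} C(n, k) k. Using k * C(n, k) = n * C(n-1, k-1) gives b_n = n * sum_{k>=1} C(n-1, k-1) = n * 2^(n-1).
For n = 116: 116 * 2^115 = 116 * 41538374868278621028243970633760768 = 4818451484720320039276300593516249088.

4818451484720320039276300593516249088


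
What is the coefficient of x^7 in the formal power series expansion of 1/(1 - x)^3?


The expansion 1/(1 - x)^r = sum_{k>=0} C(k + r - 1, r - 1) x^k follows from the multiset / negative-binomial theorem (or from repeated differentiation of the geometric series).
For r = 3 and k = 7:
C(9, 2) = 362880 / (2 * 5040) = 36.

36


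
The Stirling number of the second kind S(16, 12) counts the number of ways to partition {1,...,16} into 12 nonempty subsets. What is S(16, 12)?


Using the explicit formula S(n,k) = (1/k!) sum_{j=0}^{k} (-1)^(k-j) C(k,j) j^n:
S(16, 12) = 2757118
Equivalently, S(n,k) is n! times the coefficient of x^n in the EGF (e^x - 1)^k / k!.

2757118


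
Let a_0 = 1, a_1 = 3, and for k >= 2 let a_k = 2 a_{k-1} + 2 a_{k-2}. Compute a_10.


Iterating the recurrence forward:
a_0 = 1
a_1 = 3
a_2 = 2*3 + 2*1 = 8
a_3 = 2*8 + 2*3 = 22
a_4 = 2*22 + 2*8 = 60
a_5 = 2*60 + 2*22 = 164
a_6 = 2*164 + 2*60 = 448
a_7 = 2*448 + 2*164 = 1224
a_8 = 2*1224 + 2*448 = 3344
a_9 = 2*3344 + 2*1224 = 9136
a_10 = 2*9136 + 2*3344 = 24960
So a_10 = 24960.

24960


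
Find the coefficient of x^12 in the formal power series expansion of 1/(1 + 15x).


Write 1/(1 + c x) = 1/(1 - (-c) x) and apply the geometric-series identity
1/(1 - y) = sum_{k>=0} y^k to get 1/(1 + c x) = sum_{k>=0} (-c)^k x^k.
So the coefficient of x^k is (-c)^k = (-1)^k * c^k.
Here c = 15 and k = 12:
(-15)^12 = 1 * 129746337890625 = 129746337890625

129746337890625


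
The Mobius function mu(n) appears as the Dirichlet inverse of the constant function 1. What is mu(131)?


131 = 131 (all distinct primes).
mu(131) = (-1)^1 = -1

-1


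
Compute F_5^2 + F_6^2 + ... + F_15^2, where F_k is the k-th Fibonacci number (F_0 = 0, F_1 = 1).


There is a standard identity sum_{k=0}^{N} F_k^2 = F_N * F_{N+1} (proved inductively from the telescoping relation F_k^2 = F_k F_{k+1} - F_{k-1} F_k). Then
sum_{k=5}^{15} F_k^2 = F_15 F_16 - F_4 F_5.
Computing: F_15 = 610, F_16 = 987, F_4 = 3, F_5 = 5.
Sum = 610 * 987 - 3 * 5 = 602055.

602055


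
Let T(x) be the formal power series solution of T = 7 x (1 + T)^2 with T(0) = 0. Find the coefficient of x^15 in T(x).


Apply the Lagrange inversion formula: if T = 7 x * phi(T) with phi(t) = (1 + t)^2, then [x^n] T = 7^n * (1/n) [t^(n-1)] phi(t)^n = 7^n * (1/n) [t^(n-1)] (1 + t)^(2n) = 7^n * (1/n) C(2n, n-1).
Using the identity C(2n, n-1) = C(2n, n) * n / (n+1), the unscaled factor equals C(2n, n) / (n+1) = C_n, the n-th Catalan number.
For n = 15: C_15 = C(30, 15) / 16 = 155117520/16 = 9694845.
With the 7^15 = 4747561509943 factor, the coefficient is 4747561509943 * 9694845 = 46026872966863343835.

46026872966863343835


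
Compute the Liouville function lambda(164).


The Liouville function is lambda(k) = (-1)^Omega(k), where Omega(k) counts the prime factors of k with multiplicity.
Factoring: 164 = 2 * 2 * 41, so Omega(164) = 3.
lambda(164) = (-1)^3 = -1.

-1


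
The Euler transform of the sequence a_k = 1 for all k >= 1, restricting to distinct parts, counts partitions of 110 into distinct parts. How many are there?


Partitions of 110 into distinct parts can be computed via generating function.
Product (1+x)(1+x^2)(1+x^3)...
The coefficient of x^110 = 1004544

1004544
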